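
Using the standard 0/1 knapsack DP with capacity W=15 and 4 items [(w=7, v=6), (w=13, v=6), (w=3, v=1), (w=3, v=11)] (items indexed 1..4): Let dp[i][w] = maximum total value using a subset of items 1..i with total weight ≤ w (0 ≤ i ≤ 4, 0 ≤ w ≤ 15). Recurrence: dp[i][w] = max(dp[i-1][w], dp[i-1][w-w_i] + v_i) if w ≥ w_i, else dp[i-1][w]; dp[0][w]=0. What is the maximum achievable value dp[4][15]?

i\w   0   1   2   3   4   5   6   7   8   9  10  11  12  13  14  15
  0   0   0   0   0   0   0   0   0   0   0   0   0   0   0   0   0
  1   0   0   0   0   0   0   0   6   6   6   6   6   6   6   6   6
  2   0   0   0   0   0   0   0   6   6   6   6   6   6   6   6   6
  3   0   0   0   1   1   1   1   6   6   6   7   7   7   7   7   7
  4   0   0   0  11  11  11  12  12  12  12  17  17  17  18  18  18

18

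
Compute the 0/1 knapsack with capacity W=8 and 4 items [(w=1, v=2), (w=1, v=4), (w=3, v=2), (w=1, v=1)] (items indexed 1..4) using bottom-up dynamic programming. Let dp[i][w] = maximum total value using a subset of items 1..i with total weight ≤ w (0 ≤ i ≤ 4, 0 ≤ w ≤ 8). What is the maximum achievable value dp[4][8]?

i\w   0   1   2   3   4   5   6   7   8
  0   0   0   0   0   0   0   0   0   0
  1   0   2   2   2   2   2   2   2   2
  2   0   4   6   6   6   6   6   6   6
  3   0   4   6   6   6   8   8   8   8
  4   0   4   6   7   7   8   9   9   9

9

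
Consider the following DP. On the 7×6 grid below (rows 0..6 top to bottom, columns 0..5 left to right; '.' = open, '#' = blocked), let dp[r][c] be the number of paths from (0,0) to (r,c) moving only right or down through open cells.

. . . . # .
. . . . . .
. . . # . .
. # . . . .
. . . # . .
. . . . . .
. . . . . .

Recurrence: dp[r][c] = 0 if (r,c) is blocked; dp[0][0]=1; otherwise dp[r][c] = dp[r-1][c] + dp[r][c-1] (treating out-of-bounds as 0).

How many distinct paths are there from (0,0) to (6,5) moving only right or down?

r\c   0   1   2   3   4   5
  0   1   1   1   1   0   0
  1   1   2   3   4   4   4
  2   1   3   6   0   4   8
  3   1   0   6   6  10  18
  4   1   1   7   0  10  28
  5   1   2   9   9  19  47
  6   1   3  12  21  40  87

87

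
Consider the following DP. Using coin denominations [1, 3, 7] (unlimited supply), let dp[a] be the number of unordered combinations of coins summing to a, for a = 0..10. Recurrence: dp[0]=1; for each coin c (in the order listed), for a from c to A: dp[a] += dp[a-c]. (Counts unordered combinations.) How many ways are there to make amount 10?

after  coin     0     1     2     3     4     5     6     7     8     9    10
          1     1     1     1     1     1     1     1     1     1     1     1
          3     1     1     1     2     2     2     3     3     3     4     4
          7     1     1     1     2     2     2     3     4     4     5     6

6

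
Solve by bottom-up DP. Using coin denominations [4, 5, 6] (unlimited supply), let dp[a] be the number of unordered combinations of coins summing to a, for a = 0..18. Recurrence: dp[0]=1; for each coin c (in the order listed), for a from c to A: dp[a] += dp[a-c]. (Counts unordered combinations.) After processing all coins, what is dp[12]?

after  coin     0     1     2     3     4     5     6     7     8     9    10    11    12    13    14    15    16    17    18
          4     1     0     0     0     1     0     0     0     1     0     0     0     1     0     0     0     1     0     0
          5     1     0     0     0     1     1     0     0     1     1     1     0     1     1     1     1     1     1     1
          6     1     0     0     0     1     1     1     0     1     1     2     1     2     1     2     2     3     2     3

2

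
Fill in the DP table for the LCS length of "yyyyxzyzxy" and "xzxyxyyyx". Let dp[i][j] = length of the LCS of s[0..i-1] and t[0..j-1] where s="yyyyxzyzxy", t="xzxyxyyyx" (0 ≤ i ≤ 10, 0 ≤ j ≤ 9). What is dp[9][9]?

5

   ''  x  z  x  y  x  y  y  y  x
''  0  0  0  0  0  0  0  0  0  0
 y  0  0  0  0  1  1  1  1  1  1
 y  0  0  0  0  1  1  2  2  2  2
 y  0  0  0  0  1  1  2  3  3  3
 y  0  0  0  0  1  1  2  3  4  4
 x  0  1  1  1  1  2  2  3  4  5
 z  0  1  2  2  2  2  2  3  4  5
 y  0  1  2  2  3  3  3  3  4  5
 z  0  1  2  2  3  3  3  3  4  5
 x  0  1  2  3  3  4  4  4  4  5
 y  0  1  2  3  4  4  5  5  5  5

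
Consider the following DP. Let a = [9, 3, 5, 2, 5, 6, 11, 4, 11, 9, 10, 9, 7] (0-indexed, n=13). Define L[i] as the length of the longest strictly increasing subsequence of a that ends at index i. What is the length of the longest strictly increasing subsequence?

5

   i    0    1    2    3    4    5    6    7    8    9   10   11   12
a[i]    9    3    5    2    5    6   11    4   11    9   10    9    7
L[i]    1    1    2    1    2    3    4    2    4    4    5    4    4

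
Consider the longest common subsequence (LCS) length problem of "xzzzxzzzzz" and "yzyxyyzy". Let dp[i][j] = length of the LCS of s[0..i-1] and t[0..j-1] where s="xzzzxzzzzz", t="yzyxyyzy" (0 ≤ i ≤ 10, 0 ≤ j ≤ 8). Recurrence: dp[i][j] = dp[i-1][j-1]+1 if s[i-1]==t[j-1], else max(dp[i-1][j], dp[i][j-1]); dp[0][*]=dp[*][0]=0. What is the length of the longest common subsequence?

   ''  y  z  y  x  y  y  z  y
''  0  0  0  0  0  0  0  0  0
 x  0  0  0  0  1  1  1  1  1
 z  0  0  1  1  1  1  1  2  2
 z  0  0  1  1  1  1  1  2  2
 z  0  0  1  1  1  1  1  2  2
 x  0  0  1  1  2  2  2  2  2
 z  0  0  1  1  2  2  2  3  3
 z  0  0  1  1  2  2  2  3  3
 z  0  0  1  1  2  2  2  3  3
 z  0  0  1  1  2  2  2  3  3
 z  0  0  1  1  2  2  2  3  3

3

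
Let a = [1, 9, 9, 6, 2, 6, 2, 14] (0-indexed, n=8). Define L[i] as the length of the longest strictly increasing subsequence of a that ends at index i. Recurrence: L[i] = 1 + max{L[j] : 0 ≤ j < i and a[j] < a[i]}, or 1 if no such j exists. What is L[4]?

   i    0    1    2    3    4    5    6    7
a[i]    1    9    9    6    2    6    2   14
L[i]    1    2    2    2    2    3    2    4

2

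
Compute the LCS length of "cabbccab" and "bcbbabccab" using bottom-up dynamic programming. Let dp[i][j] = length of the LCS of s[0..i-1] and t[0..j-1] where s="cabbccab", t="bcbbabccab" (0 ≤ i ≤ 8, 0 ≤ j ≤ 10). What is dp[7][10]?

   ''  b  c  b  b  a  b  c  c  a  b
''  0  0  0  0  0  0  0  0  0  0  0
 c  0  0  1  1  1  1  1  1  1  1  1
 a  0  0  1  1  1  2  2  2  2  2  2
 b  0  1  1  2  2  2  3  3  3  3  3
 b  0  1  1  2  3  3  3  3  3  3  4
 c  0  1  2  2  3  3  3  4  4  4  4
 c  0  1  2  2  3  3  3  4  5  5  5
 a  0  1  2  2  3  4  4  4  5  6  6
 b  0  1  2  3  3  4  5  5  5  6  7

6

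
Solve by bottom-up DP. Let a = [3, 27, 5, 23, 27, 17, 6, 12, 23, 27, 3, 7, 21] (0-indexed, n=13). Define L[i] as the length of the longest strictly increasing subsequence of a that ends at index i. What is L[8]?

   i    0    1    2    3    4    5    6    7    8    9   10   11   12
a[i]    3   27    5   23   27   17    6   12   23   27    3    7   21
L[i]    1    2    2    3    4    3    3    4    5    6    1    4    5

5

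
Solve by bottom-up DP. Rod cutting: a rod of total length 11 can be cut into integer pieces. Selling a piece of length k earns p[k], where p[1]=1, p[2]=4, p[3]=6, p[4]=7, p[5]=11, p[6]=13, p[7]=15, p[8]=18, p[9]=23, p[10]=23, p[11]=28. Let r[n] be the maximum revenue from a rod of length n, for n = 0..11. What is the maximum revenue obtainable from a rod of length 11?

28

   n    0    1    2    3    4    5    6    7    8    9   10   11
r[n]    0    1    4    6    8   11   13   15   18   23   24   28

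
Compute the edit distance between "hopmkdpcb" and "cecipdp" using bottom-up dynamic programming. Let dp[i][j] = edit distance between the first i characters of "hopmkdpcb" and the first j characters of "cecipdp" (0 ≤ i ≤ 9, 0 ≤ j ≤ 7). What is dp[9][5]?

8

   ''  c  e  c  i  p  d  p
''  0  1  2  3  4  5  6  7
 h  1  1  2  3  4  5  6  7
 o  2  2  2  3  4  5  6  7
 p  3  3  3  3  4  4  5  6
 m  4  4  4  4  4  5  5  6
 k  5  5  5  5  5  5  6  6
 d  6  6  6  6  6  6  5  6
 p  7  7  7  7  7  6  6  5
 c  8  7  8  7  8  7  7  6
 b  9  8  8  8  8  8  8  7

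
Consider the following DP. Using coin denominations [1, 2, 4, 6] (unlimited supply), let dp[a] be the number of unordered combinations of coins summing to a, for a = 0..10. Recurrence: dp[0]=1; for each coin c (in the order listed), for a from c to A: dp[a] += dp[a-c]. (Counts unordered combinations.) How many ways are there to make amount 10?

after  coin     0     1     2     3     4     5     6     7     8     9    10
          1     1     1     1     1     1     1     1     1     1     1     1
          2     1     1     2     2     3     3     4     4     5     5     6
          4     1     1     2     2     4     4     6     6     9     9    12
          6     1     1     2     2     4     4     7     7    11    11    16

16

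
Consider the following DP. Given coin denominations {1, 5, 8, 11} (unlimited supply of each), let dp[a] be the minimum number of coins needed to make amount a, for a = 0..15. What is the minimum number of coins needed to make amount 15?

 a  0  1  2  3  4  5  6  7  8  9 10 11 12 13 14 15
dp  0  1  2  3  4  1  2  3  1  2  2  1  2  2  3  3

3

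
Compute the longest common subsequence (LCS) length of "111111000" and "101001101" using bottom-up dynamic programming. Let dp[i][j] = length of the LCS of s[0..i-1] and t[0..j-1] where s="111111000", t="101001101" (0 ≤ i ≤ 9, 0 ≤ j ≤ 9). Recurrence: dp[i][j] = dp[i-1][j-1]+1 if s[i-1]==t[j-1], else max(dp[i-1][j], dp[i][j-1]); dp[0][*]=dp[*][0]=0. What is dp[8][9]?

   ''  1  0  1  0  0  1  1  0  1
''  0  0  0  0  0  0  0  0  0  0
 1  0  1  1  1  1  1  1  1  1  1
 1  0  1  1  2  2  2  2  2  2  2
 1  0  1  1  2  2  2  3  3  3  3
 1  0  1  1  2  2  2  3  4  4  4
 1  0  1  1  2  2  2  3  4  4  5
 1  0  1  1  2  2  2  3  4  4  5
 0  0  1  2  2  3  3  3  4  5  5
 0  0  1  2  2  3  4  4  4  5  5
 0  0  1  2  2  3  4  4  4  5  5

5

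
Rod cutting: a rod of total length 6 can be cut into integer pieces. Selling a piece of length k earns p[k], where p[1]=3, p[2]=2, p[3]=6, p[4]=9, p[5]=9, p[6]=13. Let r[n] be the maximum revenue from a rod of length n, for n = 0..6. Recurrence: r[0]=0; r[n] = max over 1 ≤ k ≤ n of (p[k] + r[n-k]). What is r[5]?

   n    0    1    2    3    4    5    6
r[n]    0    3    6    9   12   15   18

15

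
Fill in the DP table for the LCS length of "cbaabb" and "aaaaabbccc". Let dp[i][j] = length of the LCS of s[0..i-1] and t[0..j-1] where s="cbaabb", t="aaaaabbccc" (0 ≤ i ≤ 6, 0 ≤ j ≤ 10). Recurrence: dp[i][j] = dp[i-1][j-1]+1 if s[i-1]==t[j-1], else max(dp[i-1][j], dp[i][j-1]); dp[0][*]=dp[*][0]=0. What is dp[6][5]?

2

   ''  a  a  a  a  a  b  b  c  c  c
''  0  0  0  0  0  0  0  0  0  0  0
 c  0  0  0  0  0  0  0  0  1  1  1
 b  0  0  0  0  0  0  1  1  1  1  1
 a  0  1  1  1  1  1  1  1  1  1  1
 a  0  1  2  2  2  2  2  2  2  2  2
 b  0  1  2  2  2  2  3  3  3  3  3
 b  0  1  2  2  2  2  3  4  4  4  4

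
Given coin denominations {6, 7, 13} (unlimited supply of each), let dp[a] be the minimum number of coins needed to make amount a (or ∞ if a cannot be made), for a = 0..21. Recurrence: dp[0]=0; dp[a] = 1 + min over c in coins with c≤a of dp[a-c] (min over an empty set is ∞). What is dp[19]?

2

 a  0  1  2  3  4  5  6  7  8  9 10 11 12 13 14 15 16 17 18 19 20 21
dp  0  -  -  -  -  -  1  1  -  -  -  -  2  1  2  -  -  -  3  2  2  3
(- denotes ∞ / unreachable)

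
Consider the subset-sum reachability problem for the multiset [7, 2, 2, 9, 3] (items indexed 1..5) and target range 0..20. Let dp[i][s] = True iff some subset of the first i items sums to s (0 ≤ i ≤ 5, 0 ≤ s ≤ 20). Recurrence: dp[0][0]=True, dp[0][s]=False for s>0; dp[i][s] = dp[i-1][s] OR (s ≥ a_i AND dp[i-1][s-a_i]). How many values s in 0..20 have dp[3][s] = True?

i\s   0   1   2   3   4   5   6   7   8   9  10  11  12  13  14  15  16  17  18  19  20
  0   T   F   F   F   F   F   F   F   F   F   F   F   F   F   F   F   F   F   F   F   F
  1   T   F   F   F   F   F   F   T   F   F   F   F   F   F   F   F   F   F   F   F   F
  2   T   F   T   F   F   F   F   T   F   T   F   F   F   F   F   F   F   F   F   F   F
  3   T   F   T   F   T   F   F   T   F   T   F   T   F   F   F   F   F   F   F   F   F
  4   T   F   T   F   T   F   F   T   F   T   F   T   F   T   F   F   T   F   T   F   T
  5   T   F   T   T   T   T   F   T   F   T   T   T   T   T   T   F   T   F   T   T   T

6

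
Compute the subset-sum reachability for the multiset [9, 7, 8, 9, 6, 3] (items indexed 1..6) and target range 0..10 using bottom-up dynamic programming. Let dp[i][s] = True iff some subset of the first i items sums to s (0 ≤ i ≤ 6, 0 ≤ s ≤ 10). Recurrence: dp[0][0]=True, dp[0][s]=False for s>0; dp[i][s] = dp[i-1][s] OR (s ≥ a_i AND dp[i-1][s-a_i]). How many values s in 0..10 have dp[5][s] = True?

5

i\s   0   1   2   3   4   5   6   7   8   9  10
  0   T   F   F   F   F   F   F   F   F   F   F
  1   T   F   F   F   F   F   F   F   F   T   F
  2   T   F   F   F   F   F   F   T   F   T   F
  3   T   F   F   F   F   F   F   T   T   T   F
  4   T   F   F   F   F   F   F   T   T   T   F
  5   T   F   F   F   F   F   T   T   T   T   F
  6   T   F   F   T   F   F   T   T   T   T   T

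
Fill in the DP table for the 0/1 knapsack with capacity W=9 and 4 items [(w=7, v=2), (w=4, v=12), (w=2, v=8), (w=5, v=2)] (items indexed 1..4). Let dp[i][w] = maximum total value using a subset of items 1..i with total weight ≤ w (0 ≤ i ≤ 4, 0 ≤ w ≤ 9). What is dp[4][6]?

i\w   0   1   2   3   4   5   6   7   8   9
  0   0   0   0   0   0   0   0   0   0   0
  1   0   0   0   0   0   0   0   2   2   2
  2   0   0   0   0  12  12  12  12  12  12
  3   0   0   8   8  12  12  20  20  20  20
  4   0   0   8   8  12  12  20  20  20  20

20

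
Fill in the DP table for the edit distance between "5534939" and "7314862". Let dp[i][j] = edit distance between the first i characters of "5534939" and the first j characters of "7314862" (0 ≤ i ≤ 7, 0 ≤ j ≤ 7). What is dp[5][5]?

   ''  7  3  1  4  8  6  2
''  0  1  2  3  4  5  6  7
 5  1  1  2  3  4  5  6  7
 5  2  2  2  3  4  5  6  7
 3  3  3  2  3  4  5  6  7
 4  4  4  3  3  3  4  5  6
 9  5  5  4  4  4  4  5  6
 3  6  6  5  5  5  5  5  6
 9  7  7  6  6  6  6  6  6

4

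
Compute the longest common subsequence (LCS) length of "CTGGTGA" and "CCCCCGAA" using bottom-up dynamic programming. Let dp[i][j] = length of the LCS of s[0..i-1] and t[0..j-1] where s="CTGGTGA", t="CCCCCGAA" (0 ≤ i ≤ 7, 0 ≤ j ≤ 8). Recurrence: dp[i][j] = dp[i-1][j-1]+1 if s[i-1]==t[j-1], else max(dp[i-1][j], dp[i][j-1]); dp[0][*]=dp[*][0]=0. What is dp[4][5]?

   ''  C  C  C  C  C  G  A  A
''  0  0  0  0  0  0  0  0  0
 C  0  1  1  1  1  1  1  1  1
 T  0  1  1  1  1  1  1  1  1
 G  0  1  1  1  1  1  2  2  2
 G  0  1  1  1  1  1  2  2  2
 T  0  1  1  1  1  1  2  2  2
 G  0  1  1  1  1  1  2  2  2
 A  0  1  1  1  1  1  2  3  3

1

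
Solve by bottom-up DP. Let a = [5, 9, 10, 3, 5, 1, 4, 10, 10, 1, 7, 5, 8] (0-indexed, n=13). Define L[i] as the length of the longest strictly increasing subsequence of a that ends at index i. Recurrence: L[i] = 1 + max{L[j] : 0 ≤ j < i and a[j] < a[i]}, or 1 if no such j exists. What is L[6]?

   i    0    1    2    3    4    5    6    7    8    9   10   11   12
a[i]    5    9   10    3    5    1    4   10   10    1    7    5    8
L[i]    1    2    3    1    2    1    2    3    3    1    3    3    4

2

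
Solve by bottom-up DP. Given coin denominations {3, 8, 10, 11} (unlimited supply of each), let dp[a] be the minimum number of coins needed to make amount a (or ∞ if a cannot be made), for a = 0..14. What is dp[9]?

3

 a  0  1  2  3  4  5  6  7  8  9 10 11 12 13 14
dp  0  -  -  1  -  -  2  -  1  3  1  1  4  2  2
(- denotes ∞ / unreachable)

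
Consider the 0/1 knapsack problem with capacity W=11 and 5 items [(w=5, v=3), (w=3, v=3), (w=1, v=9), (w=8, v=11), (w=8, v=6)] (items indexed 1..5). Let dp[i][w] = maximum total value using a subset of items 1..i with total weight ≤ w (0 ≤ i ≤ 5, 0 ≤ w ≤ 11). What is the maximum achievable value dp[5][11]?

i\w   0   1   2   3   4   5   6   7   8   9  10  11
  0   0   0   0   0   0   0   0   0   0   0   0   0
  1   0   0   0   0   0   3   3   3   3   3   3   3
  2   0   0   0   3   3   3   3   3   6   6   6   6
  3   0   9   9   9  12  12  12  12  12  15  15  15
  4   0   9   9   9  12  12  12  12  12  20  20  20
  5   0   9   9   9  12  12  12  12  12  20  20  20

20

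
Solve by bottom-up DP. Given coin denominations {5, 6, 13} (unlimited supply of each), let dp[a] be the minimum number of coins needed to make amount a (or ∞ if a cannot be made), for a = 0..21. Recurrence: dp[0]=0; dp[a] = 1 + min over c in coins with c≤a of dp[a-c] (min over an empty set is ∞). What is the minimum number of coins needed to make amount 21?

4

 a  0  1  2  3  4  5  6  7  8  9 10 11 12 13 14 15 16 17 18 19 20 21
dp  0  -  -  -  -  1  1  -  -  -  2  2  2  1  -  3  3  3  2  2  4  4
(- denotes ∞ / unreachable)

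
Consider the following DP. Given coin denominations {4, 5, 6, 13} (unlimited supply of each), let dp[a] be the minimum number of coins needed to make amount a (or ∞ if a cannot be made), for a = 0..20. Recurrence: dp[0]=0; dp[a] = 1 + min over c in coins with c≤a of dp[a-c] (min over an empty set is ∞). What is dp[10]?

 a  0  1  2  3  4  5  6  7  8  9 10 11 12 13 14 15 16 17 18 19 20
dp  0  -  -  -  1  1  1  -  2  2  2  2  2  1  3  3  3  2  2  2  4
(- denotes ∞ / unreachable)

2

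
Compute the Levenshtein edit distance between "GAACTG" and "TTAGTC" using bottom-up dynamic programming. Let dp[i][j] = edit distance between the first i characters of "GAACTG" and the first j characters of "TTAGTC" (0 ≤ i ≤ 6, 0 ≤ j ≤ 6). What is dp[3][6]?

5

   ''  T  T  A  G  T  C
''  0  1  2  3  4  5  6
 G  1  1  2  3  3  4  5
 A  2  2  2  2  3  4  5
 A  3  3  3  2  3  4  5
 C  4  4  4  3  3  4  4
 T  5  4  4  4  4  3  4
 G  6  5  5  5  4  4  4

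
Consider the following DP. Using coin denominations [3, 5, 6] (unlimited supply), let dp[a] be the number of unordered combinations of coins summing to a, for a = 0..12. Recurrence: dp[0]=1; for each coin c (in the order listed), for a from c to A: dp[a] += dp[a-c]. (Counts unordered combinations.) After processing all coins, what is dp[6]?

after  coin     0     1     2     3     4     5     6     7     8     9    10    11    12
          3     1     0     0     1     0     0     1     0     0     1     0     0     1
          5     1     0     0     1     0     1     1     0     1     1     1     1     1
          6     1     0     0     1     0     1     2     0     1     2     1     2     3

2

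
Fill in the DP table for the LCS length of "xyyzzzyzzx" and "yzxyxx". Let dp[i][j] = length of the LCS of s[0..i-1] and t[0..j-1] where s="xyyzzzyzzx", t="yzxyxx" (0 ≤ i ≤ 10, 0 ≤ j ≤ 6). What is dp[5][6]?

   ''  y  z  x  y  x  x
''  0  0  0  0  0  0  0
 x  0  0  0  1  1  1  1
 y  0  1  1  1  2  2  2
 y  0  1  1  1  2  2  2
 z  0  1  2  2  2  2  2
 z  0  1  2  2  2  2  2
 z  0  1  2  2  2  2  2
 y  0  1  2  2  3  3  3
 z  0  1  2  2  3  3  3
 z  0  1  2  2  3  3  3
 x  0  1  2  3  3  4  4

2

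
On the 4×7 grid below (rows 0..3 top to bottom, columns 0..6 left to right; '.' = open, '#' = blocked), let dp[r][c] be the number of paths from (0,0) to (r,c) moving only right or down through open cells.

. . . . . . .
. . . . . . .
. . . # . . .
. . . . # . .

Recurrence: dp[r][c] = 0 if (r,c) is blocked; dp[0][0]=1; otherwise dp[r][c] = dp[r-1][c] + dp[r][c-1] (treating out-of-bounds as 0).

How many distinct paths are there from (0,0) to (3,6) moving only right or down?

29

r\c   0   1   2   3   4   5   6
  0   1   1   1   1   1   1   1
  1   1   2   3   4   5   6   7
  2   1   3   6   0   5  11  18
  3   1   4  10  10   0  11  29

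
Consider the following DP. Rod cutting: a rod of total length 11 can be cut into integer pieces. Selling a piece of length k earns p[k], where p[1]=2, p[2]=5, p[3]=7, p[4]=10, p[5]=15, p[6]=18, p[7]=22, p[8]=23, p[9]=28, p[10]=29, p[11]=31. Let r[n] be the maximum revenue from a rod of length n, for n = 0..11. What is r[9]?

28

   n    0    1    2    3    4    5    6    7    8    9   10   11
r[n]    0    2    5    7   10   15   18   22   24   28   30   33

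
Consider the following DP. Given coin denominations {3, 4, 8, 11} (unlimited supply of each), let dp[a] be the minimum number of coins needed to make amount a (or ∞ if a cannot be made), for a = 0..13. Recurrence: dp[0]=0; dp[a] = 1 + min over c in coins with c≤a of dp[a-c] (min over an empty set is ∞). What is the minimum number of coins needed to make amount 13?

 a  0  1  2  3  4  5  6  7  8  9 10 11 12 13
dp  0  -  -  1  1  -  2  2  1  3  3  1  2  4
(- denotes ∞ / unreachable)

4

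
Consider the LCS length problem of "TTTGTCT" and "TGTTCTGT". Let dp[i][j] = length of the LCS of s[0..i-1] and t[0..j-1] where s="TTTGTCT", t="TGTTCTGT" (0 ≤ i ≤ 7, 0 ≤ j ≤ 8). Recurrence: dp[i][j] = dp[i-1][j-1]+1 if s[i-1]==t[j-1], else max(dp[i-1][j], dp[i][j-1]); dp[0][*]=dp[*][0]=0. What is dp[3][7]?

   ''  T  G  T  T  C  T  G  T
''  0  0  0  0  0  0  0  0  0
 T  0  1  1  1  1  1  1  1  1
 T  0  1  1  2  2  2  2  2  2
 T  0  1  1  2  3  3  3  3  3
 G  0  1  2  2  3  3  3  4  4
 T  0  1  2  3  3  3  4  4  5
 C  0  1  2  3  3  4  4  4  5
 T  0  1  2  3  4  4  5  5  5

3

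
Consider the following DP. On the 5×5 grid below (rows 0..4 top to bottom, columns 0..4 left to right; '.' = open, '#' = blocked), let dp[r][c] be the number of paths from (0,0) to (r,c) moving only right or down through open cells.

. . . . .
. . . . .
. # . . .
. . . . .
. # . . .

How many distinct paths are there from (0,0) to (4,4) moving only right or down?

r\c   0   1   2   3   4
  0   1   1   1   1   1
  1   1   2   3   4   5
  2   1   0   3   7  12
  3   1   1   4  11  23
  4   1   0   4  15  38

38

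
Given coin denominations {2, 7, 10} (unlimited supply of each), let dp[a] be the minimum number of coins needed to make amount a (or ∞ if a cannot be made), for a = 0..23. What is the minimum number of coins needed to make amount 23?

 a  0  1  2  3  4  5  6  7  8  9 10 11 12 13 14 15 16 17 18 19 20 21 22 23
dp  0  -  1  -  2  -  3  1  4  2  1  3  2  4  2  5  3  2  4  3  2  3  3  4
(- denotes ∞ / unreachable)

4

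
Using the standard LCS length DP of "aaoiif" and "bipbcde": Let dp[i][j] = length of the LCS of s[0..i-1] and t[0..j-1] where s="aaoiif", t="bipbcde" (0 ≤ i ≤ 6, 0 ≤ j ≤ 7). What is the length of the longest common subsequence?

   ''  b  i  p  b  c  d  e
''  0  0  0  0  0  0  0  0
 a  0  0  0  0  0  0  0  0
 a  0  0  0  0  0  0  0  0
 o  0  0  0  0  0  0  0  0
 i  0  0  1  1  1  1  1  1
 i  0  0  1  1  1  1  1  1
 f  0  0  1  1  1  1  1  1

1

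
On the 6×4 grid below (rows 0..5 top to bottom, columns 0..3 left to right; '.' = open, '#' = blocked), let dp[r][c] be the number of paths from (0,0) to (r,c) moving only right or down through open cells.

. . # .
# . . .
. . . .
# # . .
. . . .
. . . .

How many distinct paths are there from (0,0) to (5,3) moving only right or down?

9

r\c   0   1   2   3
  0   1   1   0   0
  1   0   1   1   1
  2   0   1   2   3
  3   0   0   2   5
  4   0   0   2   7
  5   0   0   2   9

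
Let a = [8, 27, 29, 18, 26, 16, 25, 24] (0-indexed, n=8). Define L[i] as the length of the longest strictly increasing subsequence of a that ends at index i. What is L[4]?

   i    0    1    2    3    4    5    6    7
a[i]    8   27   29   18   26   16   25   24
L[i]    1    2    3    2    3    2    3    3

3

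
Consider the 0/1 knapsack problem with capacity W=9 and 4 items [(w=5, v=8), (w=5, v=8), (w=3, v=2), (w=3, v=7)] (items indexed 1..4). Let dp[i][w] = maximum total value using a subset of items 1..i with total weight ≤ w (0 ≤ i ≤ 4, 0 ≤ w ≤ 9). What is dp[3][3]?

2

i\w   0   1   2   3   4   5   6   7   8   9
  0   0   0   0   0   0   0   0   0   0   0
  1   0   0   0   0   0   8   8   8   8   8
  2   0   0   0   0   0   8   8   8   8   8
  3   0   0   0   2   2   8   8   8  10  10
  4   0   0   0   7   7   8   9   9  15  15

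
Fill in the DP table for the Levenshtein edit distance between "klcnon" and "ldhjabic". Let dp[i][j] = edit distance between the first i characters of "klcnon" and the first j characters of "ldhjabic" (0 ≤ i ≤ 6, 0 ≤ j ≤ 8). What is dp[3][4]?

4

   ''  l  d  h  j  a  b  i  c
''  0  1  2  3  4  5  6  7  8
 k  1  1  2  3  4  5  6  7  8
 l  2  1  2  3  4  5  6  7  8
 c  3  2  2  3  4  5  6  7  7
 n  4  3  3  3  4  5  6  7  8
 o  5  4  4  4  4  5  6  7  8
 n  6  5  5  5  5  5  6  7  8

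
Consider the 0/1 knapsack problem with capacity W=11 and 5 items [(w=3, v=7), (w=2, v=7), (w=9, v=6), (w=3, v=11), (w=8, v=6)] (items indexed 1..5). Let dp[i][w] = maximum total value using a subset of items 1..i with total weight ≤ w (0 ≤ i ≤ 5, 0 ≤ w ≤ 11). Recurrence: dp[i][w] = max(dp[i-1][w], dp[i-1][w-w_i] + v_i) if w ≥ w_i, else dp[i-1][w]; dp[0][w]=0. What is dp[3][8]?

14

i\w   0   1   2   3   4   5   6   7   8   9  10  11
  0   0   0   0   0   0   0   0   0   0   0   0   0
  1   0   0   0   7   7   7   7   7   7   7   7   7
  2   0   0   7   7   7  14  14  14  14  14  14  14
  3   0   0   7   7   7  14  14  14  14  14  14  14
  4   0   0   7  11  11  18  18  18  25  25  25  25
  5   0   0   7  11  11  18  18  18  25  25  25  25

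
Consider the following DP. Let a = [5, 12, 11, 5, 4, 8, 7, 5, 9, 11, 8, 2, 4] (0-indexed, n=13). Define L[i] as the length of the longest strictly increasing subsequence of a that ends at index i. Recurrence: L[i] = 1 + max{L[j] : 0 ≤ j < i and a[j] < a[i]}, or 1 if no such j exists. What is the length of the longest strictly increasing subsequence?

4

   i    0    1    2    3    4    5    6    7    8    9   10   11   12
a[i]    5   12   11    5    4    8    7    5    9   11    8    2    4
L[i]    1    2    2    1    1    2    2    2    3    4    3    1    2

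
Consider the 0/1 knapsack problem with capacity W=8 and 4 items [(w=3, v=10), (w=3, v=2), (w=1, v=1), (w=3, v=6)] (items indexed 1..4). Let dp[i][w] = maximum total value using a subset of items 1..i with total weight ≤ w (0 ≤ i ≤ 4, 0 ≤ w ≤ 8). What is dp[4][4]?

i\w   0   1   2   3   4   5   6   7   8
  0   0   0   0   0   0   0   0   0   0
  1   0   0   0  10  10  10  10  10  10
  2   0   0   0  10  10  10  12  12  12
  3   0   1   1  10  11  11  12  13  13
  4   0   1   1  10  11  11  16  17  17

11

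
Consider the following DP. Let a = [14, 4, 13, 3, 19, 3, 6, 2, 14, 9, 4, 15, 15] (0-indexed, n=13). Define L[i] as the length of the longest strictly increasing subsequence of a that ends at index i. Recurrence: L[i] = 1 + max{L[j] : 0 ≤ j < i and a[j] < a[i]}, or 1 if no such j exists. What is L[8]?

3

   i    0    1    2    3    4    5    6    7    8    9   10   11   12
a[i]   14    4   13    3   19    3    6    2   14    9    4   15   15
L[i]    1    1    2    1    3    1    2    1    3    3    2    4    4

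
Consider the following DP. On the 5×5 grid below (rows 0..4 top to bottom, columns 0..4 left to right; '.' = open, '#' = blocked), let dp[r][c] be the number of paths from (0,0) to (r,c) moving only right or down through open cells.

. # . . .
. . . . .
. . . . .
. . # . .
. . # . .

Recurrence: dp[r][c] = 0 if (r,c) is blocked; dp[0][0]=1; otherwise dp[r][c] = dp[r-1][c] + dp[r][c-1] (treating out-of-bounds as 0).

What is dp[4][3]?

r\c   0   1   2   3   4
  0   1   0   0   0   0
  1   1   1   1   1   1
  2   1   2   3   4   5
  3   1   3   0   4   9
  4   1   4   0   4  13

4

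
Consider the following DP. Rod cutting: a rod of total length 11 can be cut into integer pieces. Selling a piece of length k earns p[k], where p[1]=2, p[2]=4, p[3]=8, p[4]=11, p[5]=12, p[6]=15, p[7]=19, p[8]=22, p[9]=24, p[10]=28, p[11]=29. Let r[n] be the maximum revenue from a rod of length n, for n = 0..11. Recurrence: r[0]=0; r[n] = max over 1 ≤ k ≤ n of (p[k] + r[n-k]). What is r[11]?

   n    0    1    2    3    4    5    6    7    8    9   10   11
r[n]    0    2    4    8   11   13   16   19   22   24   28   30

30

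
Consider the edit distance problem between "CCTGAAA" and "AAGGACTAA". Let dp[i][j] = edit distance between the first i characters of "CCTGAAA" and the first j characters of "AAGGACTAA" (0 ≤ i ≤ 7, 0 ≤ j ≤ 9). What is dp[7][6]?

5

   ''  A  A  G  G  A  C  T  A  A
''  0  1  2  3  4  5  6  7  8  9
 C  1  1  2  3  4  5  5  6  7  8
 C  2  2  2  3  4  5  5  6  7  8
 T  3  3  3  3  4  5  6  5  6  7
 G  4  4  4  3  3  4  5  6  6  7
 A  5  4  4  4  4  3  4  5  6  6
 A  6  5  4  5  5  4  4  5  5  6
 A  7  6  5  5  6  5  5  5  5  5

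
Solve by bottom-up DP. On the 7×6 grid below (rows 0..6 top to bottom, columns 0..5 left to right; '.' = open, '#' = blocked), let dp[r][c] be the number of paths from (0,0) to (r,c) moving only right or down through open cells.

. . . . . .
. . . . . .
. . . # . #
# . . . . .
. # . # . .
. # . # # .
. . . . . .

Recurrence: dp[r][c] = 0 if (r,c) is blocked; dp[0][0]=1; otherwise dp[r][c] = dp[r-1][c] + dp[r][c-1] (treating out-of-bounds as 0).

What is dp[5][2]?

9

r\c   0   1   2   3   4   5
  0   1   1   1   1   1   1
  1   1   2   3   4   5   6
  2   1   3   6   0   5   0
  3   0   3   9   9  14  14
  4   0   0   9   0  14  28
  5   0   0   9   0   0  28
  6   0   0   9   9   9  37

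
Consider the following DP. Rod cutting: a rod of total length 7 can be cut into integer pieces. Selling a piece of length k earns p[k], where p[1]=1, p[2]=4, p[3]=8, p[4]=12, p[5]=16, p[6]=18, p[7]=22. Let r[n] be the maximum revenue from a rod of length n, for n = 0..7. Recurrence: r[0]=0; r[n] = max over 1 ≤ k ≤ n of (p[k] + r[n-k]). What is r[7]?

   n    0    1    2    3    4    5    6    7
r[n]    0    1    4    8   12   16   18   22

22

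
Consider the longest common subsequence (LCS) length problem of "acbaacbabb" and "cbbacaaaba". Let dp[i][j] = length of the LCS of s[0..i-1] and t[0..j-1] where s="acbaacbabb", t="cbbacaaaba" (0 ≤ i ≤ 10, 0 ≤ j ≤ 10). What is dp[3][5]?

2

   ''  c  b  b  a  c  a  a  a  b  a
''  0  0  0  0  0  0  0  0  0  0  0
 a  0  0  0  0  1  1  1  1  1  1  1
 c  0  1  1  1  1  2  2  2  2  2  2
 b  0  1  2  2  2  2  2  2  2  3  3
 a  0  1  2  2  3  3  3  3  3  3  4
 a  0  1  2  2  3  3  4  4  4  4  4
 c  0  1  2  2  3  4  4  4  4  4  4
 b  0  1  2  3  3  4  4  4  4  5  5
 a  0  1  2  3  4  4  5  5  5  5  6
 b  0  1  2  3  4  4  5  5  5  6  6
 b  0  1  2  3  4  4  5  5  5  6  6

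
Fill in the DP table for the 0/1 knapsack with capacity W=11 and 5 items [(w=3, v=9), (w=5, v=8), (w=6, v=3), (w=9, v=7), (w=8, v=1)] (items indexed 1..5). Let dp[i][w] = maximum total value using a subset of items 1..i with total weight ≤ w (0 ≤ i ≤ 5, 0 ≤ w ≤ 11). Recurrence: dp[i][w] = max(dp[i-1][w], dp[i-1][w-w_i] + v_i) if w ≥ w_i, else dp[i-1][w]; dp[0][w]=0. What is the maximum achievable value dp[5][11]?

17

i\w   0   1   2   3   4   5   6   7   8   9  10  11
  0   0   0   0   0   0   0   0   0   0   0   0   0
  1   0   0   0   9   9   9   9   9   9   9   9   9
  2   0   0   0   9   9   9   9   9  17  17  17  17
  3   0   0   0   9   9   9   9   9  17  17  17  17
  4   0   0   0   9   9   9   9   9  17  17  17  17
  5   0   0   0   9   9   9   9   9  17  17  17  17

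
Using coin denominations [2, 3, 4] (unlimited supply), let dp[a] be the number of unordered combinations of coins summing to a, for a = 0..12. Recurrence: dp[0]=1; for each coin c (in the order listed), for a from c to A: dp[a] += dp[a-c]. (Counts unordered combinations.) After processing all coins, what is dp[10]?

5

after  coin     0     1     2     3     4     5     6     7     8     9    10    11    12
          2     1     0     1     0     1     0     1     0     1     0     1     0     1
          3     1     0     1     1     1     1     2     1     2     2     2     2     3
          4     1     0     1     1     2     1     3     2     4     3     5     4     7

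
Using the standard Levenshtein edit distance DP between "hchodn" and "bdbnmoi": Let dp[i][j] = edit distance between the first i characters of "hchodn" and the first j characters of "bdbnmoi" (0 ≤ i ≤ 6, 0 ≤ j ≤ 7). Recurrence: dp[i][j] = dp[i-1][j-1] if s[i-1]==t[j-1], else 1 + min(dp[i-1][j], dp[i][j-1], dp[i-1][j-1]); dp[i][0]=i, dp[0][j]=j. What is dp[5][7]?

6

   ''  b  d  b  n  m  o  i
''  0  1  2  3  4  5  6  7
 h  1  1  2  3  4  5  6  7
 c  2  2  2  3  4  5  6  7
 h  3  3  3  3  4  5  6  7
 o  4  4  4  4  4  5  5  6
 d  5  5  4  5  5  5  6  6
 n  6  6  5  5  5  6  6  7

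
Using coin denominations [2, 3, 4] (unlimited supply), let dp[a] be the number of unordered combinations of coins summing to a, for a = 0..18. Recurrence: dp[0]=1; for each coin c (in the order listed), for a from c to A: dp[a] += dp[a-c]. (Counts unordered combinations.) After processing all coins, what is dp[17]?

after  coin     0     1     2     3     4     5     6     7     8     9    10    11    12    13    14    15    16    17    18
          2     1     0     1     0     1     0     1     0     1     0     1     0     1     0     1     0     1     0     1
          3     1     0     1     1     1     1     2     1     2     2     2     2     3     2     3     3     3     3     4
          4     1     0     1     1     2     1     3     2     4     3     5     4     7     5     8     7    10     8    12

8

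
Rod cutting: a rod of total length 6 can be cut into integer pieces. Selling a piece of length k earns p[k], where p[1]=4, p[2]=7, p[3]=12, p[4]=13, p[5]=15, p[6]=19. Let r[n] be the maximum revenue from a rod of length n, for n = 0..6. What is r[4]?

   n    0    1    2    3    4    5    6
r[n]    0    4    8   12   16   20   24

16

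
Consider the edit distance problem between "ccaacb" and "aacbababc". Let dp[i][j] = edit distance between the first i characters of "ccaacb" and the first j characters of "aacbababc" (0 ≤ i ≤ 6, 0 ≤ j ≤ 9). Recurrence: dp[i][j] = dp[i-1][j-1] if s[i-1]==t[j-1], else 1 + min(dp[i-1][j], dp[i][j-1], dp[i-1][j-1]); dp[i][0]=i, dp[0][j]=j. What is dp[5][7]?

5

   ''  a  a  c  b  a  b  a  b  c
''  0  1  2  3  4  5  6  7  8  9
 c  1  1  2  2  3  4  5  6  7  8
 c  2  2  2  2  3  4  5  6  7  7
 a  3  2  2  3  3  3  4  5  6  7
 a  4  3  2  3  4  3  4  4  5  6
 c  5  4  3  2  3  4  4  5  5  5
 b  6  5  4  3  2  3  4  5  5  6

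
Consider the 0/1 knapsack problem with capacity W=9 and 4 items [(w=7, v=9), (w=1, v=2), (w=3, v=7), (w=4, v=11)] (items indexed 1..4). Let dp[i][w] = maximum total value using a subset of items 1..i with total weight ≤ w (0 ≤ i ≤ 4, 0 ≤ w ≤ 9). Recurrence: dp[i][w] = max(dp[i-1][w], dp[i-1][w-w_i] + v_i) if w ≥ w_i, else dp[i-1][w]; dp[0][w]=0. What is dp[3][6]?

9

i\w   0   1   2   3   4   5   6   7   8   9
  0   0   0   0   0   0   0   0   0   0   0
  1   0   0   0   0   0   0   0   9   9   9
  2   0   2   2   2   2   2   2   9  11  11
  3   0   2   2   7   9   9   9   9  11  11
  4   0   2   2   7  11  13  13  18  20  20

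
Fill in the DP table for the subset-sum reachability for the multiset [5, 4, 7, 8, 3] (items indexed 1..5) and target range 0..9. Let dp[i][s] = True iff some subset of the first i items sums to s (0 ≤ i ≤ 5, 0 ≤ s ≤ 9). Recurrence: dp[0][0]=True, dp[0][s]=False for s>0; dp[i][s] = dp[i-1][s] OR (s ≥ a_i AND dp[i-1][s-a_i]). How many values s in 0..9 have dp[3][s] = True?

i\s   0   1   2   3   4   5   6   7   8   9
  0   T   F   F   F   F   F   F   F   F   F
  1   T   F   F   F   F   T   F   F   F   F
  2   T   F   F   F   T   T   F   F   F   T
  3   T   F   F   F   T   T   F   T   F   T
  4   T   F   F   F   T   T   F   T   T   T
  5   T   F   F   T   T   T   F   T   T   T

5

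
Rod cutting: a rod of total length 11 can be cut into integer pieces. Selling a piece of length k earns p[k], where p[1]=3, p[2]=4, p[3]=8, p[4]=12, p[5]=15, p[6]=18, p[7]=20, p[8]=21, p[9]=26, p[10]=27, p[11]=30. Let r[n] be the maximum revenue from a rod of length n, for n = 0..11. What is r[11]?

   n    0    1    2    3    4    5    6    7    8    9   10   11
r[n]    0    3    6    9   12   15   18   21   24   27   30   33

33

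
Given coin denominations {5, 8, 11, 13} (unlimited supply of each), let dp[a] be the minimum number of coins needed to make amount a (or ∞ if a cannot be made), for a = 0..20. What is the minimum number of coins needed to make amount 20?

4

 a  0  1  2  3  4  5  6  7  8  9 10 11 12 13 14 15 16 17 18 19 20
dp  0  -  -  -  -  1  -  -  1  -  2  1  -  1  -  3  2  -  2  2  4
(- denotes ∞ / unreachable)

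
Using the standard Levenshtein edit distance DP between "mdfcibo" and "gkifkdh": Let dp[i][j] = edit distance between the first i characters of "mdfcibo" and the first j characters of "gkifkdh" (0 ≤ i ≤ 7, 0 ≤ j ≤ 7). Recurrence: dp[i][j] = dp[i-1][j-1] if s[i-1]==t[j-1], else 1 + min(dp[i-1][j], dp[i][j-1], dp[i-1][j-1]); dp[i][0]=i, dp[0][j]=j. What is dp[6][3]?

   ''  g  k  i  f  k  d  h
''  0  1  2  3  4  5  6  7
 m  1  1  2  3  4  5  6  7
 d  2  2  2  3  4  5  5  6
 f  3  3  3  3  3  4  5  6
 c  4  4  4  4  4  4  5  6
 i  5  5  5  4  5  5  5  6
 b  6  6  6  5  5  6  6  6
 o  7  7  7  6  6  6  7  7

5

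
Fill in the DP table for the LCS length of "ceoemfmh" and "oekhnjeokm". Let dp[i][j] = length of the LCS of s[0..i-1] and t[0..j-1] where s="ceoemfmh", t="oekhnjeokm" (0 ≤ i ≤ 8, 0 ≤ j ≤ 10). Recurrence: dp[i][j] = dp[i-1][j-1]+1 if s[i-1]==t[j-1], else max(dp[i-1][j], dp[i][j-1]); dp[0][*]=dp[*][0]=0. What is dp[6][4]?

   ''  o  e  k  h  n  j  e  o  k  m
''  0  0  0  0  0  0  0  0  0  0  0
 c  0  0  0  0  0  0  0  0  0  0  0
 e  0  0  1  1  1  1  1  1  1  1  1
 o  0  1  1  1  1  1  1  1  2  2  2
 e  0  1  2  2  2  2  2  2  2  2  2
 m  0  1  2  2  2  2  2  2  2  2  3
 f  0  1  2  2  2  2  2  2  2  2  3
 m  0  1  2  2  2  2  2  2  2  2  3
 h  0  1  2  2  3  3  3  3  3  3  3

2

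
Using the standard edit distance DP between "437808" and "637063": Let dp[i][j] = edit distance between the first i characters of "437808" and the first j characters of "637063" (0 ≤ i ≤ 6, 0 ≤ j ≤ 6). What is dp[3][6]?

4

   ''  6  3  7  0  6  3
''  0  1  2  3  4  5  6
 4  1  1  2  3  4  5  6
 3  2  2  1  2  3  4  5
 7  3  3  2  1  2  3  4
 8  4  4  3  2  2  3  4
 0  5  5  4  3  2  3  4
 8  6  6  5  4  3  3  4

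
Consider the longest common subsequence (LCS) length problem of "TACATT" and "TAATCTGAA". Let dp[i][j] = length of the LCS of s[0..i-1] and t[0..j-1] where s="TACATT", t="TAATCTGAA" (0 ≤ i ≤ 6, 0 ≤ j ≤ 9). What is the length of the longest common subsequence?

5

   ''  T  A  A  T  C  T  G  A  A
''  0  0  0  0  0  0  0  0  0  0
 T  0  1  1  1  1  1  1  1  1  1
 A  0  1  2  2  2  2  2  2  2  2
 C  0  1  2  2  2  3  3  3  3  3
 A  0  1  2  3  3  3  3  3  4  4
 T  0  1  2  3  4  4  4  4  4  4
 T  0  1  2  3  4  4  5  5  5  5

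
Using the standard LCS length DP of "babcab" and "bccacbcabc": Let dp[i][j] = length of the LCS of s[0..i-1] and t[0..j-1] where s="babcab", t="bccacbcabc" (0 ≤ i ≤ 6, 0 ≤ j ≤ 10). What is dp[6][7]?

   ''  b  c  c  a  c  b  c  a  b  c
''  0  0  0  0  0  0  0  0  0  0  0
 b  0  1  1  1  1  1  1  1  1  1  1
 a  0  1  1  1  2  2  2  2  2  2  2
 b  0  1  1  1  2  2  3  3  3  3  3
 c  0  1  2  2  2  3  3  4  4  4  4
 a  0  1  2  2  3  3  3  4  5  5  5
 b  0  1  2  2  3  3  4  4  5  6  6

4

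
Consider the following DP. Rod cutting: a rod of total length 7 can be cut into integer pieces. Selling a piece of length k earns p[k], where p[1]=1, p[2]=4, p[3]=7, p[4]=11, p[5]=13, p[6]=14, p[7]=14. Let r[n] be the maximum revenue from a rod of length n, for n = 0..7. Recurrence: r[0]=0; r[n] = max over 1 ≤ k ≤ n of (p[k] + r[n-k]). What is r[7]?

18

   n    0    1    2    3    4    5    6    7
r[n]    0    1    4    7   11   13   15   18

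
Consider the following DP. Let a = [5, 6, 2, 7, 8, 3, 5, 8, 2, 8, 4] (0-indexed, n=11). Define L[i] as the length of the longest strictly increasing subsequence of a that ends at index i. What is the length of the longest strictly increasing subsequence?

   i    0    1    2    3    4    5    6    7    8    9   10
a[i]    5    6    2    7    8    3    5    8    2    8    4
L[i]    1    2    1    3    4    2    3    4    1    4    3

4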